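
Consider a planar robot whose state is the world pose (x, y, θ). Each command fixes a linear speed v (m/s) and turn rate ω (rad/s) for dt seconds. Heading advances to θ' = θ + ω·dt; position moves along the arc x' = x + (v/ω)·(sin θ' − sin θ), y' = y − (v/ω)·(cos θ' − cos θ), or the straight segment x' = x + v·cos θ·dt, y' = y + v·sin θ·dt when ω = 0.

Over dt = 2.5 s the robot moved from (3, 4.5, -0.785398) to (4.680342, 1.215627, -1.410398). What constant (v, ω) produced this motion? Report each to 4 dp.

v = 1.5000, ω = -0.2500

Δθ = -1.410398 − -0.785398 = -0.625000
ω = Δθ/dt = -0.625000/2.5 = -0.2500
R = −Δy/(cos θ' − cos θ) = -6.0000
v = R·ω = -6.0000·-0.2500 = 1.5000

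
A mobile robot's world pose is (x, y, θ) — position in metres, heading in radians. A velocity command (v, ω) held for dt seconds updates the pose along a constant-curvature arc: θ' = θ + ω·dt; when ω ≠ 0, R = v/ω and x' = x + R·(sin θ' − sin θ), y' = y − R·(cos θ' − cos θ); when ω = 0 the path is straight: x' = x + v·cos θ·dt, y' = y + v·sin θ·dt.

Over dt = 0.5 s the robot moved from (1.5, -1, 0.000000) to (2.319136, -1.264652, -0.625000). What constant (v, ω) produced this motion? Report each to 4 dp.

v = 1.7500, ω = -1.2500

Δθ = -0.625000 − 0.000000 = -0.625000
ω = Δθ/dt = -0.625000/0.5 = -1.2500
R = Δx/(sin θ' − sin θ) = -1.4000
v = R·ω = -1.4000·-1.2500 = 1.7500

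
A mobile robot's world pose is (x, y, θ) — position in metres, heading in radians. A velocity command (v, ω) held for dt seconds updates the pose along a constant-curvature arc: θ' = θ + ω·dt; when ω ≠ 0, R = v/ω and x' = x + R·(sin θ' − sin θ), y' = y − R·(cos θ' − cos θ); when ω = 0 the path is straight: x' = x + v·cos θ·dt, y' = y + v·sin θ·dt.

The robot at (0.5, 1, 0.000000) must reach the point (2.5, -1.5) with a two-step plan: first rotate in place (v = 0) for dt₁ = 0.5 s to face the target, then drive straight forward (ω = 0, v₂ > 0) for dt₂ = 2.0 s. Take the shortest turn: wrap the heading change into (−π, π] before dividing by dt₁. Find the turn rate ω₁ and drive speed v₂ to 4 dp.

heading to target = atan2(-1.5−1, 2.5−0.5) = -0.8961
Δθ = wrap(-0.8961 − 0.0000) = -0.8961; ω₁ = Δθ/dt₁ = -1.7921
distance = √((2.5−0.5)² + (-1.5−1)²) = 3.2016; v₂ = distance/dt₂ = 1.6008

ω₁ = -1.7921, v₂ = 1.6008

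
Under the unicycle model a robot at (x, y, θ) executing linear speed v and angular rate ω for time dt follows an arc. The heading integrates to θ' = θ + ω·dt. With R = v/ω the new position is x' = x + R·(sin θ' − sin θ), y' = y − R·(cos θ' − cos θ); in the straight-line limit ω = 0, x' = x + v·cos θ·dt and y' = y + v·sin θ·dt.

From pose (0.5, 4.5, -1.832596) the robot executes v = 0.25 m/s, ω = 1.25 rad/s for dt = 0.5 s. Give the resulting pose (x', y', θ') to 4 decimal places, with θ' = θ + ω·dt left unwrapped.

θ' = -1.8326 + 1.25·0.5 = -1.2076
R = v/ω = 0.25/1.25 = 0.2000
x' = 0.5 + 0.2000·(sin -1.2076 − sin -1.8326) = 0.5062
y' = 4.5 − 0.2000·(cos -1.2076 − cos -1.8326) = 4.3772

(0.5062, 4.3772, -1.2076)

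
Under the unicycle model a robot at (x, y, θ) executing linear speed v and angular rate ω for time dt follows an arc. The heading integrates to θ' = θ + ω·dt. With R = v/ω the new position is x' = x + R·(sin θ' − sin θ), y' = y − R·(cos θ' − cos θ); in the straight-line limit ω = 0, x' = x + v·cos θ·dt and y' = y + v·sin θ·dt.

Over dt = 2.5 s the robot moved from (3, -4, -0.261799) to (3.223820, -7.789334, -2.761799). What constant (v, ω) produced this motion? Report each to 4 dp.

v = 2.0000, ω = -1.0000

Δθ = -2.761799 − -0.261799 = -2.500000
ω = Δθ/dt = -2.500000/2.5 = -1.0000
R = −Δy/(cos θ' − cos θ) = -2.0000
v = R·ω = -2.0000·-1.0000 = 2.0000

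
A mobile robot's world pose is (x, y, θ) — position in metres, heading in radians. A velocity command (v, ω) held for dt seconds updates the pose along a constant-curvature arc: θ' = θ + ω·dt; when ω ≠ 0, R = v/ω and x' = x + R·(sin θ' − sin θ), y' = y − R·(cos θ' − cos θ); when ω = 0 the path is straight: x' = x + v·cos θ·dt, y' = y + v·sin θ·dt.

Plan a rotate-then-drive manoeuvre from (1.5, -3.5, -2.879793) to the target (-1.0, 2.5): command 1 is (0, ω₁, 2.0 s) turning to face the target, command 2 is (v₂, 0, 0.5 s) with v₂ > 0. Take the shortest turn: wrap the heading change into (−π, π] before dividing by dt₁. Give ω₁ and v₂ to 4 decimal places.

heading to target = atan2(2.5−-3.5, -1−1.5) = 1.9656
Δθ = wrap(1.9656 − -2.8798) = -1.4378; ω₁ = Δθ/dt₁ = -0.7189
distance = √((-1−1.5)² + (2.5−-3.5)²) = 6.5000; v₂ = distance/dt₂ = 13.0000

ω₁ = -0.7189, v₂ = 13.0000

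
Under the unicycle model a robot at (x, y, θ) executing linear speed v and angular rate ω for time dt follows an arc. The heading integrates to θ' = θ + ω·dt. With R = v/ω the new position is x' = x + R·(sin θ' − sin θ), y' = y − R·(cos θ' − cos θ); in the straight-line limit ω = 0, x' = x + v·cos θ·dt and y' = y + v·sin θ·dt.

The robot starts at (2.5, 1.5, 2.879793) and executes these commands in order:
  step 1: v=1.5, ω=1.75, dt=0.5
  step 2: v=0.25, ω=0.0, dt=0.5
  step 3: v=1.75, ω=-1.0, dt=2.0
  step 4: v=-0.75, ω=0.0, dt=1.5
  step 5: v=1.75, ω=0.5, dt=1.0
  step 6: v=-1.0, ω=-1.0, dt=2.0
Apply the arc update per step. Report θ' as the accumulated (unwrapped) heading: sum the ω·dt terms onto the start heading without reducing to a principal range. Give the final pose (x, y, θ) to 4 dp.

(-2.0903, 1.2777, 0.2548)

step 1: θ'=3.7548 (R=0.8571) → pose (1.7849, 1.3730, 3.7548)
step 2: θ'=3.7548 (straight) → pose (1.6827, 1.3011, 3.7548)
step 3: θ'=1.7548 (R=-1.7500) → pose (-1.0449, 2.4121, 1.7548)
step 4: θ'=1.7548 (straight) → pose (-0.8391, 1.3061, 1.7548)
step 5: θ'=2.2548 (R=3.5000) → pose (-1.5673, 2.8774, 2.2548)
step 6: θ'=0.2548 (R=1.0000) → pose (-2.0903, 1.2777, 0.2548)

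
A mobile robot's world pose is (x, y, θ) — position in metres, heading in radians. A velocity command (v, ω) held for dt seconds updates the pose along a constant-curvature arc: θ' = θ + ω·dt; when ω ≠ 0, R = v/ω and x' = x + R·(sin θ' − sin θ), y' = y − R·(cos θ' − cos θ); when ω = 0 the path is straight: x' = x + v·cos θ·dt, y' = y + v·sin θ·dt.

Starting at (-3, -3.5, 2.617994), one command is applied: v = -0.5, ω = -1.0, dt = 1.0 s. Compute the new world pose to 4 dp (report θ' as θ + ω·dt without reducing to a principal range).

(-2.7506, -3.9094, 1.6180)

θ' = 2.6180 + -1.0·1.0 = 1.6180
R = v/ω = -0.5/-1.0 = 0.5000
x' = -3 + 0.5000·(sin 1.6180 − sin 2.6180) = -2.7506
y' = -3.5 − 0.5000·(cos 1.6180 − cos 2.6180) = -3.9094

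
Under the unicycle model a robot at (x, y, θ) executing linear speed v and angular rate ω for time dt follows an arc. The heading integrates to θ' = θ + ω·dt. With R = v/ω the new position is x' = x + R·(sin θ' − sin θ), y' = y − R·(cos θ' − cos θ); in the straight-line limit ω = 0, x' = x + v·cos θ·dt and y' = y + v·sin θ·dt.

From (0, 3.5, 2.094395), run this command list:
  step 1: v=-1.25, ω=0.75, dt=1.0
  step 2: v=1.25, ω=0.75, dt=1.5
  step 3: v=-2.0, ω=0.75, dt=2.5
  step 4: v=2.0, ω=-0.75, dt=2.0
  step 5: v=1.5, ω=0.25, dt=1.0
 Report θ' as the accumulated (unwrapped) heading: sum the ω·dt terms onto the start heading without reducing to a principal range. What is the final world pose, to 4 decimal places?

(-0.5959, 1.6661, 4.5944)

step 1: θ'=2.8444 (R=-1.6667) → pose (0.9553, 2.7397, 2.8444)
step 2: θ'=3.9694 (R=1.6667) → pose (-0.7602, 2.2736, 3.9694)
step 3: θ'=5.8444 (R=-2.6667) → pose (-1.5911, 6.4917, 5.8444)
step 4: θ'=4.3444 (R=-2.6667) → pose (-0.2359, 3.1183, 4.3444)
step 5: θ'=4.5944 (R=6.0000) → pose (-0.5959, 1.6661, 4.5944)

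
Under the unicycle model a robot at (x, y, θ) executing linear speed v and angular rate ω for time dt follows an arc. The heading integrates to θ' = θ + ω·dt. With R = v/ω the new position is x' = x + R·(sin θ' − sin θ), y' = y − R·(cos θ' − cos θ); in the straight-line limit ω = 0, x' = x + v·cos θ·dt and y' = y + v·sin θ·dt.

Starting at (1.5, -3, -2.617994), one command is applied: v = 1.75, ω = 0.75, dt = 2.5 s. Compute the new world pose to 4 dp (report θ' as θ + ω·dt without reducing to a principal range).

θ' = -2.6180 + 0.75·2.5 = -0.7430
R = v/ω = 1.75/0.75 = 2.3333
x' = 1.5 + 2.3333·(sin -0.7430 − sin -2.6180) = 1.0882
y' = -3 − 2.3333·(cos -0.7430 − cos -2.6180) = -6.7391

(1.0882, -6.7391, -0.7430)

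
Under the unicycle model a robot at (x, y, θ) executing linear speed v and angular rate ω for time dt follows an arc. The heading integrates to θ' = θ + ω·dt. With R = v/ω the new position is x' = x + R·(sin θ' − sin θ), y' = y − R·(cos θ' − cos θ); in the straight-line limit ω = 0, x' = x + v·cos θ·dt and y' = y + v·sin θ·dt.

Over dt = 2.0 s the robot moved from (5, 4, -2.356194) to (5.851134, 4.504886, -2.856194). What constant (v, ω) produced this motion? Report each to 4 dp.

v = -0.5000, ω = -0.2500

Δθ = -2.856194 − -2.356194 = -0.500000
ω = Δθ/dt = -0.500000/2.0 = -0.2500
R = Δx/(sin θ' − sin θ) = 2.0000
v = R·ω = 2.0000·-0.2500 = -0.5000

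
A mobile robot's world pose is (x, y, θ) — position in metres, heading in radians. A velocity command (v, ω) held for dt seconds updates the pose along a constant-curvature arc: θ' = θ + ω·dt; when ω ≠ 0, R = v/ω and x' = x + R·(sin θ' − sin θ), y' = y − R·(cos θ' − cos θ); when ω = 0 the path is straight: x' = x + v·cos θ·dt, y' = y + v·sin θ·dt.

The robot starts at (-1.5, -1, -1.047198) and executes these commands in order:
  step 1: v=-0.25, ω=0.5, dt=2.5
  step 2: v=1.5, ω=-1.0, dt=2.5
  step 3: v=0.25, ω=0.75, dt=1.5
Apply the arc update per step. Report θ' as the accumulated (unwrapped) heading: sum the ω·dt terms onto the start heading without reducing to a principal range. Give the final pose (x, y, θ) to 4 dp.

(-0.6683, -3.5766, -1.1722)

step 1: θ'=0.2028 (R=-0.5000) → pose (-2.0337, -0.7602, 0.2028)
step 2: θ'=-2.2972 (R=-1.5000) → pose (-0.6102, -3.2258, -2.2972)
step 3: θ'=-1.1722 (R=0.3333) → pose (-0.6683, -3.5766, -1.1722)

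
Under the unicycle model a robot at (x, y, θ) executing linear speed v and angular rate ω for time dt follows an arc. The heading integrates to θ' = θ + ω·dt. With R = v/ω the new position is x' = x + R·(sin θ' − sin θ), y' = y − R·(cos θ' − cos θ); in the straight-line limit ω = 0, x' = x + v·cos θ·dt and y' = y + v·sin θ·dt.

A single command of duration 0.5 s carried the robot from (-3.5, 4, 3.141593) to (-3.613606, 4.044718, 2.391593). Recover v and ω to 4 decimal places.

v = 0.2500, ω = -1.5000

Δθ = 2.391593 − 3.141593 = -0.750000
ω = Δθ/dt = -0.750000/0.5 = -1.5000
R = Δx/(sin θ' − sin θ) = -0.1667
v = R·ω = -0.1667·-1.5000 = 0.2500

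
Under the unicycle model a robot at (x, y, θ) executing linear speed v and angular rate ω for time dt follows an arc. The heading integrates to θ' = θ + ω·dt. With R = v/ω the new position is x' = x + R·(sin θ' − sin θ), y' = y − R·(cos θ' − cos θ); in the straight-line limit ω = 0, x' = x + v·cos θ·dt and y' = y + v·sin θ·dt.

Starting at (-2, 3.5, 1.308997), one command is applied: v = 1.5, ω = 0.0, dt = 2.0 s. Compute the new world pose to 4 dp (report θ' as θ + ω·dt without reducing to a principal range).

(-1.2235, 6.3978, 1.3090)

θ' = 1.3090 + 0.0·2.0 = 1.3090
ω = 0 → straight: x' = -2 + 1.5·cos(1.3090)·2.0 = -1.2235
y' = 3.5 + 1.5·sin(1.3090)·2.0 = 6.3978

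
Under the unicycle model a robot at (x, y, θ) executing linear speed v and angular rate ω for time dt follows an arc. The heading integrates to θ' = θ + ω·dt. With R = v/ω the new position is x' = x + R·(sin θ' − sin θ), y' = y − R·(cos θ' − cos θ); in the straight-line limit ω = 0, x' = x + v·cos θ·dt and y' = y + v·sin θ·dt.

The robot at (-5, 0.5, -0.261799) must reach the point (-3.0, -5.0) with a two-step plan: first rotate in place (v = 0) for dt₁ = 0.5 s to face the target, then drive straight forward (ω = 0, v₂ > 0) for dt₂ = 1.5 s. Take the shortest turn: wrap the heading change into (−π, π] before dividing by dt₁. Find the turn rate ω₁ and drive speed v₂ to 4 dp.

ω₁ = -1.9205, v₂ = 3.9016

heading to target = atan2(-5−0.5, -3−-5) = -1.2220
Δθ = wrap(-1.2220 − -0.2618) = -0.9602; ω₁ = Δθ/dt₁ = -1.9205
distance = √((-3−-5)² + (-5−0.5)²) = 5.8523; v₂ = distance/dt₂ = 3.9016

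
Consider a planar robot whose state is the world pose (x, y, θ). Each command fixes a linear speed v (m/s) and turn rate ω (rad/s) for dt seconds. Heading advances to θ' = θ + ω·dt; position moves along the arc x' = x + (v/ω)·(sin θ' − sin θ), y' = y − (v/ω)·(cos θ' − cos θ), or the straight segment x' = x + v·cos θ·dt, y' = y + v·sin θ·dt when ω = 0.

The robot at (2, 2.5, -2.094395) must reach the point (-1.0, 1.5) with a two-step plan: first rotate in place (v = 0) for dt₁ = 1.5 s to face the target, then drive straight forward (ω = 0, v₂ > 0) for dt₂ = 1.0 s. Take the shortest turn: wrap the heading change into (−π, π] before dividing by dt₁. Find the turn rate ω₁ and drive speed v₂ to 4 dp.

ω₁ = -0.4836, v₂ = 3.1623

heading to target = atan2(1.5−2.5, -1−2) = -2.8198
Δθ = wrap(-2.8198 − -2.0944) = -0.7254; ω₁ = Δθ/dt₁ = -0.4836
distance = √((-1−2)² + (1.5−2.5)²) = 3.1623; v₂ = distance/dt₂ = 3.1623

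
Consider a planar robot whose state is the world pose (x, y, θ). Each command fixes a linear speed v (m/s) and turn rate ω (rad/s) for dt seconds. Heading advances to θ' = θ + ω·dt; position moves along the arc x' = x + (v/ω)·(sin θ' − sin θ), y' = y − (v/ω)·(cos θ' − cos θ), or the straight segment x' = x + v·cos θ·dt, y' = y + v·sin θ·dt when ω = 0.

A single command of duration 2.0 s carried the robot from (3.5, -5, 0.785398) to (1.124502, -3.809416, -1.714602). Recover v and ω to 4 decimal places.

Δθ = -1.714602 − 0.785398 = -2.500000
ω = Δθ/dt = -2.500000/2.0 = -1.2500
R = Δx/(sin θ' − sin θ) = 1.4000
v = R·ω = 1.4000·-1.2500 = -1.7500

v = -1.7500, ω = -1.2500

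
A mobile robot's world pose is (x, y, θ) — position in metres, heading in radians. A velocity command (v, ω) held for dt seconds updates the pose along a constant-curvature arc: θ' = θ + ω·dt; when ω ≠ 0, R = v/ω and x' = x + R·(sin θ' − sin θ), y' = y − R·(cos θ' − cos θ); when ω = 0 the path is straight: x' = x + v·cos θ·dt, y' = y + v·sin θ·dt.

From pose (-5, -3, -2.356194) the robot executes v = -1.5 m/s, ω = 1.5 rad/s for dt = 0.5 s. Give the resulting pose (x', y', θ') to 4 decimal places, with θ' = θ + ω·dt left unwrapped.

(-4.7077, -2.3283, -1.6062)

θ' = -2.3562 + 1.5·0.5 = -1.6062
R = v/ω = -1.5/1.5 = -1.0000
x' = -5 + -1.0000·(sin -1.6062 − sin -2.3562) = -4.7077
y' = -3 − -1.0000·(cos -1.6062 − cos -2.3562) = -2.3283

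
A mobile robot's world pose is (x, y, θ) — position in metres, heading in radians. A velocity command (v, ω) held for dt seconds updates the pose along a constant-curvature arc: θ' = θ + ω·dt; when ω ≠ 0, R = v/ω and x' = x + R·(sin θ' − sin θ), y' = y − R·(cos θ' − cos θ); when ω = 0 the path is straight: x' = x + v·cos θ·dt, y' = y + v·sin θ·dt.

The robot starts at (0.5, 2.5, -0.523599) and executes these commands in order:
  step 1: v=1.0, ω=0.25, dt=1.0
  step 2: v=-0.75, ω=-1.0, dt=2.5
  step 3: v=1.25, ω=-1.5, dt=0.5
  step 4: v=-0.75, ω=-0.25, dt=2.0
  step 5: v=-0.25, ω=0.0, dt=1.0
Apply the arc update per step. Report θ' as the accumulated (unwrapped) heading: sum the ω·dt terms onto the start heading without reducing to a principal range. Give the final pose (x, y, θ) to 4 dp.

step 1: θ'=-0.2736 (R=4.0000) → pose (1.4192, 2.1129, -0.2736)
step 2: θ'=-2.7736 (R=0.7500) → pose (1.3520, 3.5348, -2.7736)
step 3: θ'=-3.5236 (R=-0.8333) → pose (0.7416, 3.5391, -3.5236)
step 4: θ'=-4.0236 (R=3.0000) → pose (1.9393, 2.6621, -4.0236)
step 5: θ'=-4.0236 (straight) → pose (2.0982, 2.4691, -4.0236)

(2.0982, 2.4691, -4.0236)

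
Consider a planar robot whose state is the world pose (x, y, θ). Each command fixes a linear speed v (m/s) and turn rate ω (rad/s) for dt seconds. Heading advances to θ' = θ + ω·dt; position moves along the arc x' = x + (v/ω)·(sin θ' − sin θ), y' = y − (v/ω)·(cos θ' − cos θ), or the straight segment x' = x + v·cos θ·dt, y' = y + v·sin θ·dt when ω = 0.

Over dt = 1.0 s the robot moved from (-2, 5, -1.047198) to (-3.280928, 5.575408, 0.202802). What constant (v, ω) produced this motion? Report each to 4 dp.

Δθ = 0.202802 − -1.047198 = 1.250000
ω = Δθ/dt = 1.250000/1.0 = 1.2500
R = Δx/(sin θ' − sin θ) = -1.2000
v = R·ω = -1.2000·1.2500 = -1.5000

v = -1.5000, ω = 1.2500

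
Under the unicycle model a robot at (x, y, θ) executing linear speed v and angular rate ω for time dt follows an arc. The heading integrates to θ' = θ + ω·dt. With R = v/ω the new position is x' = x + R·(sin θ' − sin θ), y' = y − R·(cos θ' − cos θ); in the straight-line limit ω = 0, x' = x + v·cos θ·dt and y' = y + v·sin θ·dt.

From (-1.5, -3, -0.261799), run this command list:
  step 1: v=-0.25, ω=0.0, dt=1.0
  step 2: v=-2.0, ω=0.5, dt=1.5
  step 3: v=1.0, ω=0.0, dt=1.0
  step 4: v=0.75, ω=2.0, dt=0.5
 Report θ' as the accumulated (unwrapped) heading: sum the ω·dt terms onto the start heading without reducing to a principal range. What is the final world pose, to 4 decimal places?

step 1: θ'=-0.2618 (straight) → pose (-1.7415, -2.9353, -0.2618)
step 2: θ'=0.4882 (R=-4.0000) → pose (-4.6529, -3.2663, 0.4882)
step 3: θ'=0.4882 (straight) → pose (-3.7697, -2.7972, 0.4882)
step 4: θ'=1.4882 (R=0.3750) → pose (-3.5719, -2.4970, 1.4882)

(-3.5719, -2.4970, 1.4882)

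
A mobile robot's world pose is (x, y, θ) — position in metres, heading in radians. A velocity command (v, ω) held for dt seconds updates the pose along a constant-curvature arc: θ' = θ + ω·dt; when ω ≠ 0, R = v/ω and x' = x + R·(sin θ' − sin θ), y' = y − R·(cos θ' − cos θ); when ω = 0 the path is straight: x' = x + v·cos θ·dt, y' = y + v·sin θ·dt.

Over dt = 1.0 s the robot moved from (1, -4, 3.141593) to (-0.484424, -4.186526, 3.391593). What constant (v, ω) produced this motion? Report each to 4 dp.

Δθ = 3.391593 − 3.141593 = 0.250000
ω = Δθ/dt = 0.250000/1.0 = 0.2500
R = Δx/(sin θ' − sin θ) = 6.0000
v = R·ω = 6.0000·0.2500 = 1.5000

v = 1.5000, ω = 0.2500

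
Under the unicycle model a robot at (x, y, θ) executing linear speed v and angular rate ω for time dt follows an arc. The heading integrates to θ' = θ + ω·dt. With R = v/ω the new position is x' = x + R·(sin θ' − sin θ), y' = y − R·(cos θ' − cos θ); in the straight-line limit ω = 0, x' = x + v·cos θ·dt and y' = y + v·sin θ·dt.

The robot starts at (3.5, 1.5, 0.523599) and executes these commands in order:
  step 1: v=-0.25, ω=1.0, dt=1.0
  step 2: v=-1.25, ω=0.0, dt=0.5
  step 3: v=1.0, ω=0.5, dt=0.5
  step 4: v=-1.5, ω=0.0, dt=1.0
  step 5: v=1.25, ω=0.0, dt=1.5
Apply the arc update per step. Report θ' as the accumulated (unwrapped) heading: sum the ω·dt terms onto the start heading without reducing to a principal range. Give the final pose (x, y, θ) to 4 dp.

(3.2315, 1.5355, 1.7736)

step 1: θ'=1.5236 (R=-0.2500) → pose (3.3753, 1.2953, 1.5236)
step 2: θ'=1.5236 (straight) → pose (3.3458, 0.6710, 1.5236)
step 3: θ'=1.7736 (R=2.0000) → pose (3.3070, 1.1682, 1.7736)
step 4: θ'=1.7736 (straight) → pose (3.6092, -0.3011, 1.7736)
step 5: θ'=1.7736 (straight) → pose (3.2315, 1.5355, 1.7736)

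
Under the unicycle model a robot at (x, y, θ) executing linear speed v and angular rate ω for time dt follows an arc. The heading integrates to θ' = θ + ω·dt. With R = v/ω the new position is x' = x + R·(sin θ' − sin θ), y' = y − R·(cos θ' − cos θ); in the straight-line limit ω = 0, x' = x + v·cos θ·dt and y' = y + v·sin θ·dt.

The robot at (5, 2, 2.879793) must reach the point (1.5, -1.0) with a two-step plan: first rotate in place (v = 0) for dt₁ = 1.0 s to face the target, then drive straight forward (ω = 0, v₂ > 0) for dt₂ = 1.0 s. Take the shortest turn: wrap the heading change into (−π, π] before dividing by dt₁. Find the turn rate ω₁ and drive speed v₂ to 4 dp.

ω₁ = 0.9704, v₂ = 4.6098

heading to target = atan2(-1−2, 1.5−5) = -2.4330
Δθ = wrap(-2.4330 − 2.8798) = 0.9704; ω₁ = Δθ/dt₁ = 0.9704
distance = √((1.5−5)² + (-1−2)²) = 4.6098; v₂ = distance/dt₂ = 4.6098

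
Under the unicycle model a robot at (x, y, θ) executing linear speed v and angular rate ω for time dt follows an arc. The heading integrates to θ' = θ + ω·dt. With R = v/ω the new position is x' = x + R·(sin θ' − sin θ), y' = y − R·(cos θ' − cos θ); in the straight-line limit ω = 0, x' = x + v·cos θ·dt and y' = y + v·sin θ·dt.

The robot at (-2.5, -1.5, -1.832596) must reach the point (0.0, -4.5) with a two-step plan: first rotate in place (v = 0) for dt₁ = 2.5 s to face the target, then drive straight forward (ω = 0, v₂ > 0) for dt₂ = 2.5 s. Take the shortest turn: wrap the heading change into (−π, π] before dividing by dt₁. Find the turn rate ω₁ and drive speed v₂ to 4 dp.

heading to target = atan2(-4.5−-1.5, 0−-2.5) = -0.8761
Δθ = wrap(-0.8761 − -1.8326) = 0.9565; ω₁ = Δθ/dt₁ = 0.3826
distance = √((0−-2.5)² + (-4.5−-1.5)²) = 3.9051; v₂ = distance/dt₂ = 1.5620

ω₁ = 0.3826, v₂ = 1.5620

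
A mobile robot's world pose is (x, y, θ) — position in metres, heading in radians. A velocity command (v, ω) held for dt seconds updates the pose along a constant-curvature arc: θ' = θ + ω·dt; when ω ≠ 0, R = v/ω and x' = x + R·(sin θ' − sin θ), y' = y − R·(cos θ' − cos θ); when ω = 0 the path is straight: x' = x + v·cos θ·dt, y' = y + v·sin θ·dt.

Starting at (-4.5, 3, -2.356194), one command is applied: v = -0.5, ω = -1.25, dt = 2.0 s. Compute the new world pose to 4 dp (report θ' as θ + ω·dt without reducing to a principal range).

(-3.8213, 2.6598, -4.8562)

θ' = -2.3562 + -1.25·2.0 = -4.8562
R = v/ω = -0.5/-1.25 = 0.4000
x' = -4.5 + 0.4000·(sin -4.8562 − sin -2.3562) = -3.8213
y' = 3 − 0.4000·(cos -4.8562 − cos -2.3562) = 2.6598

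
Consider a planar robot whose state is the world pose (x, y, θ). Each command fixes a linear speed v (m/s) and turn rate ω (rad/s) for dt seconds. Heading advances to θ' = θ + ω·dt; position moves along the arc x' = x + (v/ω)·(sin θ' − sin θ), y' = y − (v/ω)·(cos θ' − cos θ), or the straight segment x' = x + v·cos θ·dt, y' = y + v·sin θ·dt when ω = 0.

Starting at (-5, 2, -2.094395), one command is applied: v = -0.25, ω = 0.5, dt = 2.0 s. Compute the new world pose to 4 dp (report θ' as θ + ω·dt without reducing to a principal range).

θ' = -2.0944 + 0.5·2.0 = -1.0944
R = v/ω = -0.25/0.5 = -0.5000
x' = -5 + -0.5000·(sin -1.0944 − sin -2.0944) = -4.9887
y' = 2 − -0.5000·(cos -1.0944 − cos -2.0944) = 2.4793

(-4.9887, 2.4793, -1.0944)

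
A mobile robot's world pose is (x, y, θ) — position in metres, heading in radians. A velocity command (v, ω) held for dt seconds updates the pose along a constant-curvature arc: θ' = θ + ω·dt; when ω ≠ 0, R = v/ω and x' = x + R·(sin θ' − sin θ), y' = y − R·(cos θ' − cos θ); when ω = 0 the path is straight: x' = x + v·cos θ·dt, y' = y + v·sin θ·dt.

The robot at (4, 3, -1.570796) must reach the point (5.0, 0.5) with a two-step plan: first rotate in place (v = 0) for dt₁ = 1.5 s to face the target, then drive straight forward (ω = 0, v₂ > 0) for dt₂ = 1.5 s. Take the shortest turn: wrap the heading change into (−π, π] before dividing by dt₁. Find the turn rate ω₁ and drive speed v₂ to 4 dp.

ω₁ = 0.2537, v₂ = 1.7951

heading to target = atan2(0.5−3, 5−4) = -1.1903
Δθ = wrap(-1.1903 − -1.5708) = 0.3805; ω₁ = Δθ/dt₁ = 0.2537
distance = √((5−4)² + (0.5−3)²) = 2.6926; v₂ = distance/dt₂ = 1.7951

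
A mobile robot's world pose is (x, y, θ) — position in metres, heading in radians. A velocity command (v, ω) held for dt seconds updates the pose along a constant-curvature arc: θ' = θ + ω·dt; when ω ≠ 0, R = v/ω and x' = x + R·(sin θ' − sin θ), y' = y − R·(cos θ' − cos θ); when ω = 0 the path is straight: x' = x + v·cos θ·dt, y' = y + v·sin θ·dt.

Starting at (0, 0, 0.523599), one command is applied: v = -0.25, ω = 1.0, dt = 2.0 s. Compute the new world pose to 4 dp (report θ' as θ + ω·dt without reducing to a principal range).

(-0.0199, -0.4203, 2.5236)

θ' = 0.5236 + 1.0·2.0 = 2.5236
R = v/ω = -0.25/1.0 = -0.2500
x' = 0 + -0.2500·(sin 2.5236 − sin 0.5236) = -0.0199
y' = 0 − -0.2500·(cos 2.5236 − cos 0.5236) = -0.4203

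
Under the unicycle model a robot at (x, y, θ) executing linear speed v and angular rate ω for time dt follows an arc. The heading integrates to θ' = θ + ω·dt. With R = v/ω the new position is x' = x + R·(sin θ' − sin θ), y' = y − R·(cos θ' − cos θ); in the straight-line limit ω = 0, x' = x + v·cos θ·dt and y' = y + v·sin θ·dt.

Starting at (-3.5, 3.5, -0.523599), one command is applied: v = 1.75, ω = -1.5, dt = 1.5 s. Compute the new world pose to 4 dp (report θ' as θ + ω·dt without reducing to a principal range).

θ' = -0.5236 + -1.5·1.5 = -2.7736
R = v/ω = 1.75/-1.5 = -1.1667
x' = -3.5 + -1.1667·(sin -2.7736 − sin -0.5236) = -3.6636
y' = 3.5 − -1.1667·(cos -2.7736 − cos -0.5236) = 1.4011

(-3.6636, 1.4011, -2.7736)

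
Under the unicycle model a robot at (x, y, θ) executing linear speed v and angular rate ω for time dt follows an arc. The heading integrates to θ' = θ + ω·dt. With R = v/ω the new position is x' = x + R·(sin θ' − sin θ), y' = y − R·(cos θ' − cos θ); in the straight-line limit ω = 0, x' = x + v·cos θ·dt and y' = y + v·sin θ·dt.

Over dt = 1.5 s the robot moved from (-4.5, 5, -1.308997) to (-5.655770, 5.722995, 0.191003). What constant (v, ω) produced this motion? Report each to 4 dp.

v = -1.0000, ω = 1.0000

Δθ = 0.191003 − -1.308997 = 1.500000
ω = Δθ/dt = 1.500000/1.5 = 1.0000
R = Δx/(sin θ' − sin θ) = -1.0000
v = R·ω = -1.0000·1.0000 = -1.0000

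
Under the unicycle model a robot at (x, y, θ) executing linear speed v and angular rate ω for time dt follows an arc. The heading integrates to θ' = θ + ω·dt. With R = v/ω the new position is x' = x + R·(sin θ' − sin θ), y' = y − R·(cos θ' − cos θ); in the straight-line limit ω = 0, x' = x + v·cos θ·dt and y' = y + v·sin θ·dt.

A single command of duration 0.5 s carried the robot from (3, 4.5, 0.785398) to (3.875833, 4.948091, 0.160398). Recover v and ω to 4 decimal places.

Δθ = 0.160398 − 0.785398 = -0.625000
ω = Δθ/dt = -0.625000/0.5 = -1.2500
R = Δx/(sin θ' − sin θ) = -1.6000
v = R·ω = -1.6000·-1.2500 = 2.0000

v = 2.0000, ω = -1.2500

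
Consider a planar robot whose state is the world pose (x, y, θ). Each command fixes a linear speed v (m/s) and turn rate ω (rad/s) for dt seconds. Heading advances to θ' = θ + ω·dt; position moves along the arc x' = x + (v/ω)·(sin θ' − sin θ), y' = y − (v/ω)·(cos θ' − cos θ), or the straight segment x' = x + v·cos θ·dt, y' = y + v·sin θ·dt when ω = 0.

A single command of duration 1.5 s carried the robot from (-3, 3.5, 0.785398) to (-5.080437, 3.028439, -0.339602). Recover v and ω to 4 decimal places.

Δθ = -0.339602 − 0.785398 = -1.125000
ω = Δθ/dt = -1.125000/1.5 = -0.7500
R = Δx/(sin θ' − sin θ) = 2.0000
v = R·ω = 2.0000·-0.7500 = -1.5000

v = -1.5000, ω = -0.7500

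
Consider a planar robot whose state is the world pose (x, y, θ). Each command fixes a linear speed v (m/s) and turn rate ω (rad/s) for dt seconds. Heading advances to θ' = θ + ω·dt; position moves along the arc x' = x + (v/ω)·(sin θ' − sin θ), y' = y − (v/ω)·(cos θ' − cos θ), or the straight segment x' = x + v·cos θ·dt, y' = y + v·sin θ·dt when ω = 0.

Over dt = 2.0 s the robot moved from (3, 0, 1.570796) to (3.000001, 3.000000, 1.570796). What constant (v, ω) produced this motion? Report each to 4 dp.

v = 1.5000, ω = 0.0000

Δθ = 1.570796 − 1.570796 = 0.000000
ω = Δθ/dt = 0.000000/2.0 = 0.0000
ω = 0 → v = (Δx·cos θ + Δy·sin θ)/dt = 1.5000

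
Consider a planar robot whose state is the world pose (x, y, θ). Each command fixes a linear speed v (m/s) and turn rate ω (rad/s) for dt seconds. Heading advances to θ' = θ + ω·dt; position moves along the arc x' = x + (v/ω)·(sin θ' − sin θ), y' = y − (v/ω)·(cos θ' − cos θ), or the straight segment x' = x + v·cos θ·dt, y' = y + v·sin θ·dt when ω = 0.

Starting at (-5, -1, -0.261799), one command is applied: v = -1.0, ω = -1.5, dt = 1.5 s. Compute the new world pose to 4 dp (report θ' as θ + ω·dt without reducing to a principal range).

θ' = -0.2618 + -1.5·1.5 = -2.5118
R = v/ω = -1.0/-1.5 = 0.6667
x' = -5 + 0.6667·(sin -2.5118 − sin -0.2618) = -5.2201
y' = -1 − 0.6667·(cos -2.5118 − cos -0.2618) = 0.1827

(-5.2201, 0.1827, -2.5118)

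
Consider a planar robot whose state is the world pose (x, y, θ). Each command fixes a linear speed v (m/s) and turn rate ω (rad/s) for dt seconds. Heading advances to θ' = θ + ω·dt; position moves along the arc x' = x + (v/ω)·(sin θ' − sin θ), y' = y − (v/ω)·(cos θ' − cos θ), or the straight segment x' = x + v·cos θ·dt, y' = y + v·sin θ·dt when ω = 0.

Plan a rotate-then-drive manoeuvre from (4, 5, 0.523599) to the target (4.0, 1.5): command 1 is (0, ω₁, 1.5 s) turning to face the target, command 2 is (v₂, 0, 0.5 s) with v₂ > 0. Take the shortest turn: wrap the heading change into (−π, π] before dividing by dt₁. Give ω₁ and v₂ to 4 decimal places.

ω₁ = -1.3963, v₂ = 7.0000

heading to target = atan2(1.5−5, 4−4) = -1.5708
Δθ = wrap(-1.5708 − 0.5236) = -2.0944; ω₁ = Δθ/dt₁ = -1.3963
distance = √((4−4)² + (1.5−5)²) = 3.5000; v₂ = distance/dt₂ = 7.0000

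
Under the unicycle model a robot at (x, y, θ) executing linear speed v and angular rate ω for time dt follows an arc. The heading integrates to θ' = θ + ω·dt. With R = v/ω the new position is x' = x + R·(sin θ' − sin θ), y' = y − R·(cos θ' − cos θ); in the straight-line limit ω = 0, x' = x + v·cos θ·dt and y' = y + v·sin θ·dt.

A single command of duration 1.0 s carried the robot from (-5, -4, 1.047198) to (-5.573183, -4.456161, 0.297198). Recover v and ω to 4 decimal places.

Δθ = 0.297198 − 1.047198 = -0.750000
ω = Δθ/dt = -0.750000/1.0 = -0.7500
R = Δx/(sin θ' − sin θ) = 1.0000
v = R·ω = 1.0000·-0.7500 = -0.7500

v = -0.7500, ω = -0.7500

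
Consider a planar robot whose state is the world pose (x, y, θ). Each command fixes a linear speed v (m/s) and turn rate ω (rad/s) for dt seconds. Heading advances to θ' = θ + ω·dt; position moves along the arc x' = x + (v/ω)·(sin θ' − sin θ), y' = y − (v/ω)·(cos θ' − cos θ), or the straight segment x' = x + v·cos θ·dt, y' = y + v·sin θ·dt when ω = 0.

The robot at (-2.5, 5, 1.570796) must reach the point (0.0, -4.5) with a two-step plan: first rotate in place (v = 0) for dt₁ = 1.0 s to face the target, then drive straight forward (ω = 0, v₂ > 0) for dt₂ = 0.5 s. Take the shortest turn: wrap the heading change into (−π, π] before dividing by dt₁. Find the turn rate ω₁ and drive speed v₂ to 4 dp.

heading to target = atan2(-4.5−5, 0−-2.5) = -1.3135
Δθ = wrap(-1.3135 − 1.5708) = -2.8843; ω₁ = Δθ/dt₁ = -2.8843
distance = √((0−-2.5)² + (-4.5−5)²) = 9.8234; v₂ = distance/dt₂ = 19.6469

ω₁ = -2.8843, v₂ = 19.6469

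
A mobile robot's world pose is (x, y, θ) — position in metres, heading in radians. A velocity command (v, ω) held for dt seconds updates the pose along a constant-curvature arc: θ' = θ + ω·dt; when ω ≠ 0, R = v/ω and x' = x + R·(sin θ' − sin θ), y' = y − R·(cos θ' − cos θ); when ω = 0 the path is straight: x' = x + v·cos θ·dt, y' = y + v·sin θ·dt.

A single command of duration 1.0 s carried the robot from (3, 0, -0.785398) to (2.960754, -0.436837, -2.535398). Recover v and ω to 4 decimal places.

Δθ = -2.535398 − -0.785398 = -1.750000
ω = Δθ/dt = -1.750000/1.0 = -1.7500
R = −Δy/(cos θ' − cos θ) = -0.2857
v = R·ω = -0.2857·-1.7500 = 0.5000

v = 0.5000, ω = -1.7500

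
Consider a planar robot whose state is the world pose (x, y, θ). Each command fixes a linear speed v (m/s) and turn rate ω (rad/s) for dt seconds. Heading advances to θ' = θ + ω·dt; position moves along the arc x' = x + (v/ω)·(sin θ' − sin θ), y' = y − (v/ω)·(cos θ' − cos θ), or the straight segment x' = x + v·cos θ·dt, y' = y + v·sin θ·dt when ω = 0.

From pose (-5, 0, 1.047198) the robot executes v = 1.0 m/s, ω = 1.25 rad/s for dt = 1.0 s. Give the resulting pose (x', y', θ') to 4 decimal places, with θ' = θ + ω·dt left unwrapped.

(-5.0948, 0.9313, 2.2972)

θ' = 1.0472 + 1.25·1.0 = 2.2972
R = v/ω = 1.0/1.25 = 0.8000
x' = -5 + 0.8000·(sin 2.2972 − sin 1.0472) = -5.0948
y' = 0 − 0.8000·(cos 2.2972 − cos 1.0472) = 0.9313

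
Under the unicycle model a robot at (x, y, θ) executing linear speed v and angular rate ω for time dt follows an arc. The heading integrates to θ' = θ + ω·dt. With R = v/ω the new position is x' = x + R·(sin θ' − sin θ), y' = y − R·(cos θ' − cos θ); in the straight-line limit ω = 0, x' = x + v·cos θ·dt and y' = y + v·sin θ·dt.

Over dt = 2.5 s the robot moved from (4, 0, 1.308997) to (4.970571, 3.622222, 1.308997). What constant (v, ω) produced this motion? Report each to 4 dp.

Δθ = 1.308997 − 1.308997 = 0.000000
ω = Δθ/dt = 0.000000/2.5 = 0.0000
ω = 0 → v = (Δx·cos θ + Δy·sin θ)/dt = 1.5000

v = 1.5000, ω = 0.0000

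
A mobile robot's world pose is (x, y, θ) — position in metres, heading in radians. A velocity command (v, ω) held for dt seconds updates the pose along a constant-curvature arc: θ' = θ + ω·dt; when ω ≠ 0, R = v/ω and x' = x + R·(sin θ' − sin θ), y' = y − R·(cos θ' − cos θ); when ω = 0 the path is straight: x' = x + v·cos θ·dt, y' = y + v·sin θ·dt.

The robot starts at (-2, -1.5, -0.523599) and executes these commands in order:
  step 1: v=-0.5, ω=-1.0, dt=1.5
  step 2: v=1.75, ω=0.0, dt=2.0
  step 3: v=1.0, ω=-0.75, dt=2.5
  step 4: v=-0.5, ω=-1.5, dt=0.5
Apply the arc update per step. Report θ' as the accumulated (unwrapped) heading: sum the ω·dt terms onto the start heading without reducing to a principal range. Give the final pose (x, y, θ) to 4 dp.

step 1: θ'=-2.0236 (R=0.5000) → pose (-2.1996, -0.8482, -2.0236)
step 2: θ'=-2.0236 (straight) → pose (-3.7308, -3.9955, -2.0236)
step 3: θ'=-3.8986 (R=-1.3333) → pose (-5.8454, -4.3814, -3.8986)
step 4: θ'=-4.6486 (R=0.3333) → pose (-5.7417, -4.6025, -4.6486)

(-5.7417, -4.6025, -4.6486)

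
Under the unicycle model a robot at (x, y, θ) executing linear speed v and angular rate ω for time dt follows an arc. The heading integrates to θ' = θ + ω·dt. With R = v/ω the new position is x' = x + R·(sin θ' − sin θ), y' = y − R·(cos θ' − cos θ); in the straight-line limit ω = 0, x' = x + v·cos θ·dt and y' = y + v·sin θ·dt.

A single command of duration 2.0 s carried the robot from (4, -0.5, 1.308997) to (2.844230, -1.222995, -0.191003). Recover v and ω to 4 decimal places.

Δθ = -0.191003 − 1.308997 = -1.500000
ω = Δθ/dt = -1.500000/2.0 = -0.7500
R = Δx/(sin θ' − sin θ) = 1.0000
v = R·ω = 1.0000·-0.7500 = -0.7500

v = -0.7500, ω = -0.7500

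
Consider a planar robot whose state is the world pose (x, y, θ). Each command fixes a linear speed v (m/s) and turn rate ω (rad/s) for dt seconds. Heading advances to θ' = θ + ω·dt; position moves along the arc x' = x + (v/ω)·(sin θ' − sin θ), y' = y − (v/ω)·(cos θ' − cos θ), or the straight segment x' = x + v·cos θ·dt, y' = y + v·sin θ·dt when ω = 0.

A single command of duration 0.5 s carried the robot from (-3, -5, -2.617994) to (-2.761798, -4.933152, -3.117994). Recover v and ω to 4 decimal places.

Δθ = -3.117994 − -2.617994 = -0.500000
ω = Δθ/dt = -0.500000/0.5 = -1.0000
R = Δx/(sin θ' − sin θ) = 0.5000
v = R·ω = 0.5000·-1.0000 = -0.5000

v = -0.5000, ω = -1.0000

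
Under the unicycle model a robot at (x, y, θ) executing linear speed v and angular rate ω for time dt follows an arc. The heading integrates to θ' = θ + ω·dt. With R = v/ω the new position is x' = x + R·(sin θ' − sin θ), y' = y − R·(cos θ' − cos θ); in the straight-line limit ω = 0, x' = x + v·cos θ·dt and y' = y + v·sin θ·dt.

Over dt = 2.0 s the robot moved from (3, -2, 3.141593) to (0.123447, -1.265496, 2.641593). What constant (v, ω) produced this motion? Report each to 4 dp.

v = 1.5000, ω = -0.2500

Δθ = 2.641593 − 3.141593 = -0.500000
ω = Δθ/dt = -0.500000/2.0 = -0.2500
R = Δx/(sin θ' − sin θ) = -6.0000
v = R·ω = -6.0000·-0.2500 = 1.5000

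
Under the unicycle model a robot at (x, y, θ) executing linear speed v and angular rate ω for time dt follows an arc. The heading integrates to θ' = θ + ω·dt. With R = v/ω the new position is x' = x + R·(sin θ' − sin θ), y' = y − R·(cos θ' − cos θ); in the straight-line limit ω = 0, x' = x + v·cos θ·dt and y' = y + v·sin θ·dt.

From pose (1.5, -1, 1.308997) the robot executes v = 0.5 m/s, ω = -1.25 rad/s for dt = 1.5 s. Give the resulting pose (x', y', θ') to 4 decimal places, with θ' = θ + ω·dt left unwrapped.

θ' = 1.3090 + -1.25·1.5 = -0.5660
R = v/ω = 0.5/-1.25 = -0.4000
x' = 1.5 + -0.4000·(sin -0.5660 − sin 1.3090) = 2.1009
y' = -1 − -0.4000·(cos -0.5660 − cos 1.3090) = -0.7659

(2.1009, -0.7659, -0.5660)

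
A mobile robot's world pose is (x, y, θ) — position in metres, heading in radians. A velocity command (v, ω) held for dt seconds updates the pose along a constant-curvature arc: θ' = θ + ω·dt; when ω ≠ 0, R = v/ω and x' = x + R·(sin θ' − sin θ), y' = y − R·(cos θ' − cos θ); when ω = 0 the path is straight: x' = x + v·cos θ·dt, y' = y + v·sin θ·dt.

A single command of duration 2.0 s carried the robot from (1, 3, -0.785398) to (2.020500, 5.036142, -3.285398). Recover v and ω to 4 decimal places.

v = -1.5000, ω = -1.2500

Δθ = -3.285398 − -0.785398 = -2.500000
ω = Δθ/dt = -2.500000/2.0 = -1.2500
R = −Δy/(cos θ' − cos θ) = 1.2000
v = R·ω = 1.2000·-1.2500 = -1.5000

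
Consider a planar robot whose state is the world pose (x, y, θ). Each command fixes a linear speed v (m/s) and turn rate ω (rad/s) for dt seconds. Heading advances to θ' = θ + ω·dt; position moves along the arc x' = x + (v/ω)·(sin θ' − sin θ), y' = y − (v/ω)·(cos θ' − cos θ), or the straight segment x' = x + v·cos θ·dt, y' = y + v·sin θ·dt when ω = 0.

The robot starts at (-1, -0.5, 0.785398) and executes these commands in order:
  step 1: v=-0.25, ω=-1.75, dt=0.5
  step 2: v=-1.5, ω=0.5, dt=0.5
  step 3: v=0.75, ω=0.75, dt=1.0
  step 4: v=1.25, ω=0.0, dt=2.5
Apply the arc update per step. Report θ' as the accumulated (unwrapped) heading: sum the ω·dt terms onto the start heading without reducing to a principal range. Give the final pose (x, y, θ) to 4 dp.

step 1: θ'=-0.0896 (R=0.1429) → pose (-1.1138, -0.5413, -0.0896)
step 2: θ'=0.1604 (R=-3.0000) → pose (-1.8614, -0.5677, 0.1604)
step 3: θ'=0.9104 (R=1.0000) → pose (-1.2313, -0.1940, 0.9104)
step 4: θ'=0.9104 (straight) → pose (0.6856, 2.2740, 0.9104)

(0.6856, 2.2740, 0.9104)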